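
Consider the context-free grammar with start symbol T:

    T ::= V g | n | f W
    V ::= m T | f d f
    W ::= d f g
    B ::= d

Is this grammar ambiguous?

Witness: f d f g

Derivation 1: T ⇒ V g ⇒ f d f g
Derivation 2: T ⇒ f W ⇒ f d f g

Two distinct leftmost derivations for the same string.

Ambiguous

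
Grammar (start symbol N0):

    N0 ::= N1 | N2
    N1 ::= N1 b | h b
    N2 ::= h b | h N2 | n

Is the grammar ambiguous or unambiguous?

Witness: h b

Derivation 1: N0 ⇒ N1 ⇒ h b
Derivation 2: N0 ⇒ N2 ⇒ h b

Two distinct leftmost derivations for the same string.

Ambiguous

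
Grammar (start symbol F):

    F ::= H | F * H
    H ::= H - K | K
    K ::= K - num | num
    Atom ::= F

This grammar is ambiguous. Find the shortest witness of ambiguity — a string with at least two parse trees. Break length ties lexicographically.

length 1: no string has ≥2 trees
length 3: num - num has 2 parse trees

Two derivations of num - num:
  F ⇒ H ⇒ H - K ⇒ K - K ⇒ num - K ⇒ num - num
  F ⇒ H ⇒ K ⇒ K - num ⇒ num - num

num - num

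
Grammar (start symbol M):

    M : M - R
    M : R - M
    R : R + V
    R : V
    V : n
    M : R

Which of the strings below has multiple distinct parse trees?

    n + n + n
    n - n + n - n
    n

n + n + n: 1 tree
n - n + n - n: 4 trees
n: 1 tree

n - n + n - n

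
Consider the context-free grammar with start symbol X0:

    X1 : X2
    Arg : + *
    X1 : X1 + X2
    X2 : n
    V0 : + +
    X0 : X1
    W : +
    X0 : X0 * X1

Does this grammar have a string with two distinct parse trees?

Only X0, X1, X2 are reachable from X0; ignoring the rest: X0 → X0 * X1 | X1  ;  X1 → X1 + X2 | X2  — a left-associative chain with X2 at the bottom. Each string factors uniquely by precedence.

Unambiguous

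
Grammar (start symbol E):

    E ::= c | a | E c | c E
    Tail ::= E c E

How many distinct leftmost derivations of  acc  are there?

Parse trees for acc:
  [E [E [E a] c] c]

1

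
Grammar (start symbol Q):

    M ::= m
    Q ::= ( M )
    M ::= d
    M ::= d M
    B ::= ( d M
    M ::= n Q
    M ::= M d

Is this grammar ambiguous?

Ambiguous

Witness: ( d d )

Derivation 1: Q ⇒ ( M ) ⇒ ( d M ) ⇒ ( d d )
Derivation 2: Q ⇒ ( M ) ⇒ ( M d ) ⇒ ( d d )

Two distinct leftmost derivations for the same string.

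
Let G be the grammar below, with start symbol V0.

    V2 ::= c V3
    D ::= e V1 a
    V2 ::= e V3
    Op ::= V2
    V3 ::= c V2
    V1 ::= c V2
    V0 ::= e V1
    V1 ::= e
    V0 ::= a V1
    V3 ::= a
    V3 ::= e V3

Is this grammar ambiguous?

Unambiguous

Only V0, V1, V2, V3 are reachable from V0; ignoring the rest: Restricted to the reachable nonterminals, every rule has the form A → t or A → t B, and no two rules for the same A share a first terminal. The grammar encodes a DFA — one run per string.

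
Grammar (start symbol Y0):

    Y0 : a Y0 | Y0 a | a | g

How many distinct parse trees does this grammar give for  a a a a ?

Parse trees for a a a a:
  [Y0 a [Y0 a [Y0 a [Y0 a]]]]
  [Y0 a [Y0 a [Y0 [Y0 a] a]]]
  [Y0 a [Y0 [Y0 a [Y0 a]] a]]
  [Y0 a [Y0 [Y0 [Y0 a] a] a]]
  [Y0 [Y0 a [Y0 a [Y0 a]]] a]
  [Y0 [Y0 a [Y0 [Y0 a] a]] a]
  [Y0 [Y0 [Y0 a [Y0 a]] a] a]
  [Y0 [Y0 [Y0 [Y0 a] a] a] a]

8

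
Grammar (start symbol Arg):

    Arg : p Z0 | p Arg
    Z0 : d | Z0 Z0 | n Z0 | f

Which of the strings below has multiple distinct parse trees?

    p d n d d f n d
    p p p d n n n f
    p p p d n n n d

p d n d d f n d

p d n d d f n d: 28 trees
p p p d n n n f: 1 tree
p p p d n n n d: 1 tree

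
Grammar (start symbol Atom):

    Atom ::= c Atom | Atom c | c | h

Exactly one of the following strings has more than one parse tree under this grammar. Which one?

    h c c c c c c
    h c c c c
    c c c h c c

c c c h c c

h c c c c c c: 1 tree
h c c c c: 1 tree
c c c h c c: 10 trees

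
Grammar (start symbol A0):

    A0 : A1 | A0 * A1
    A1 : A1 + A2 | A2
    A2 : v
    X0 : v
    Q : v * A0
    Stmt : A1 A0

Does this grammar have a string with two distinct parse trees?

(X0, Q, Stmt are unreachable from A0, so their rules don't affect L(A0).) A0 → A0 * A1 | A1  ;  A1 → A1 + A2 | A2  — a left-associative chain with A2 at the bottom. Each string factors uniquely by precedence.

Unambiguous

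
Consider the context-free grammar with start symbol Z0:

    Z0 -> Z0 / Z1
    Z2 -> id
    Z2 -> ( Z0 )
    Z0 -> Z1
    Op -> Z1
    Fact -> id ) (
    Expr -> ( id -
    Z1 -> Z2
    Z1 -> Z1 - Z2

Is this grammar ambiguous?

Only Z0, Z1, Z2 are reachable from Z0; ignoring the rest: This is a standard precedence ladder (Z0 over Z1 over Z2), with each level left-recursive on its own operator ('/' at Z0, '-' at Z1). That structure is LR(1), hence unambiguous.

Unambiguous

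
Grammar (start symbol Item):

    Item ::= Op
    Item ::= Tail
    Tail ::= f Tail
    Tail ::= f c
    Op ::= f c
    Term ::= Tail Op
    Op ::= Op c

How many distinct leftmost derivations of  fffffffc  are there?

Parse trees for fffffffc:
  [Item [Tail f [Tail f [Tail f [Tail f [Tail f [Tail f [Tail f c]]]]]]]]

1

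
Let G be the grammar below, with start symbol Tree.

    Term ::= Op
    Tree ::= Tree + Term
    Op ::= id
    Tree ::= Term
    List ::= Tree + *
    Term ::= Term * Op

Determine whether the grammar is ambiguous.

Unambiguous

Only Tree, Term, Op are reachable from Tree; ignoring the rest: This is a standard precedence ladder (Tree over Term over Op), with each level left-recursive on its own operator ('+' at Tree, '*' at Term). That structure is LR(1), hence unambiguous.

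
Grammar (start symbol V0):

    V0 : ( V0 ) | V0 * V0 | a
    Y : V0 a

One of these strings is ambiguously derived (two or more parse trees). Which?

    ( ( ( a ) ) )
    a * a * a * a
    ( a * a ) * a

( ( ( a ) ) ): 1 tree
a * a * a * a: 5 trees
( a * a ) * a: 1 tree

a * a * a * a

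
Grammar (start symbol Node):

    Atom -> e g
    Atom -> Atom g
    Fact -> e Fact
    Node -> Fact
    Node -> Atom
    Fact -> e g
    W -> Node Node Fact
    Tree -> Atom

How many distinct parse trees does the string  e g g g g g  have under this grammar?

1

Parse trees for e g g g g g:
  [Node [Atom [Atom [Atom [Atom [Atom e g] g] g] g] g]]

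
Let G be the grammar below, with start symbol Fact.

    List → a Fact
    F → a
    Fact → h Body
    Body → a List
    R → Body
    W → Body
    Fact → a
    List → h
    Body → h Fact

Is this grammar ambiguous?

Unambiguous

Only Fact, Body, List are reachable from Fact; ignoring the rest: Restricted to the reachable nonterminals, every rule has the form A → t or A → t B, and no two rules for the same A share a first terminal. The grammar encodes a DFA — one run per string.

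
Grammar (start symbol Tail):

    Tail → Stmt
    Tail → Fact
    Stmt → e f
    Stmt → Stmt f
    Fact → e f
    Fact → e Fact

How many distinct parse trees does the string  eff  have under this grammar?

1

Parse trees for eff:
  [Tail [Stmt [Stmt e f] f]]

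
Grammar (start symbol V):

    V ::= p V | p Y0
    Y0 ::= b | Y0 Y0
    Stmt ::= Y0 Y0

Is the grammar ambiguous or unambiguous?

Ambiguous

Witness: p b b b

Derivation 1: V ⇒ p Y0 ⇒ p Y0 Y0 ⇒ p b Y0 ⇒ p b Y0 Y0 ⇒ p b b Y0 ⇒ p b b b
Derivation 2: V ⇒ p Y0 ⇒ p Y0 Y0 ⇒ p Y0 Y0 Y0 ⇒ p b Y0 Y0 ⇒ p b b Y0 ⇒ p b b b

Two distinct leftmost derivations for the same string.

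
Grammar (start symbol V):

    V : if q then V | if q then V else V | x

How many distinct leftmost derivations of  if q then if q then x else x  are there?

Parse trees for if q then if q then x else x:
  [V if q then [V if q then [V x] else [V x]]]
  [V if q then [V if q then [V x]] else [V x]]

2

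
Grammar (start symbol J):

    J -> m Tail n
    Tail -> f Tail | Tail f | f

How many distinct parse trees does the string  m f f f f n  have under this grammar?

Parse trees for m f f f f n:
  [J m [Tail f [Tail f [Tail f [Tail f]]]] n]
  [J m [Tail f [Tail f [Tail [Tail f] f]]] n]
  [J m [Tail f [Tail [Tail f [Tail f]] f]] n]
  [J m [Tail f [Tail [Tail [Tail f] f] f]] n]
  [J m [Tail [Tail f [Tail f [Tail f]]] f] n]
  [J m [Tail [Tail f [Tail [Tail f] f]] f] n]
  [J m [Tail [Tail [Tail f [Tail f]] f] f] n]
  [J m [Tail [Tail [Tail [Tail f] f] f] f] n]

8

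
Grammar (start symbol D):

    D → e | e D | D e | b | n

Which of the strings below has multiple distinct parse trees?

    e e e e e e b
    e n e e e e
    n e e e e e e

e n e e e e

e e e e e e b: 1 tree
e n e e e e: 5 trees
n e e e e e e: 1 tree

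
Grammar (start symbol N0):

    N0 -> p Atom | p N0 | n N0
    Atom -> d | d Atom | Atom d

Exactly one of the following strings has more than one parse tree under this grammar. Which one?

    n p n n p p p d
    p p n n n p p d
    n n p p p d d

n n p p p d d

n p n n p p p d: 1 tree
p p n n n p p d: 1 tree
n n p p p d d: 2 trees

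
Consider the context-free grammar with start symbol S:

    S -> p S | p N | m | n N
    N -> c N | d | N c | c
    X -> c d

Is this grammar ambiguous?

Ambiguous

Witness: n c c

Derivation 1: S ⇒ n N ⇒ n c N ⇒ n c c
Derivation 2: S ⇒ n N ⇒ n N c ⇒ n c c

Two distinct leftmost derivations for the same string.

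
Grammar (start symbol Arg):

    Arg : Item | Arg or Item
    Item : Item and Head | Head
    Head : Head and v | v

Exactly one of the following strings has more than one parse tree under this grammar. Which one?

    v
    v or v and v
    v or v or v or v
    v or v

v: 1 tree
v or v and v: 2 trees
v or v or v or v: 1 tree
v or v: 1 tree

v or v and v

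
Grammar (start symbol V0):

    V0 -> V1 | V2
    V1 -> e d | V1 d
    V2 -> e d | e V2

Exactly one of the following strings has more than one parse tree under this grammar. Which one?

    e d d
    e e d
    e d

e d

e d d: 1 tree
e e d: 1 tree
e d: 2 trees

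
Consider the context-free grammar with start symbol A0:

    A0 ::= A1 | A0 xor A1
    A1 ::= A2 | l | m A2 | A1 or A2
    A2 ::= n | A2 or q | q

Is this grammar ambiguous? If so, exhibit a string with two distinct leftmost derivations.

Ambiguous

Witness: n or q

Derivation 1: A0 ⇒ A1 ⇒ A2 ⇒ A2 or q ⇒ n or q
Derivation 2: A0 ⇒ A1 ⇒ A1 or A2 ⇒ A2 or A2 ⇒ n or A2 ⇒ n or q

Two distinct leftmost derivations for the same string.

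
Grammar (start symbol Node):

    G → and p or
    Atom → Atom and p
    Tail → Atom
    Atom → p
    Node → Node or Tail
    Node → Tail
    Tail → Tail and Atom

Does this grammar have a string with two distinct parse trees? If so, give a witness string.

Witness: p and p

Derivation 1: Node ⇒ Tail ⇒ Atom ⇒ Atom and p ⇒ p and p
Derivation 2: Node ⇒ Tail ⇒ Tail and Atom ⇒ Atom and Atom ⇒ p and Atom ⇒ p and p

Two distinct leftmost derivations for the same string.

Ambiguous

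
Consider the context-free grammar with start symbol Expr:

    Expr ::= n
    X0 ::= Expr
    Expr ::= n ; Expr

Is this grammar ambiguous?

Unambiguous

(X0 is unreachable from Expr, so its rules don't affect L(Expr).) Right-recursive list with a separator: after each atom, whether the separator follows determines the rule. One parse per string.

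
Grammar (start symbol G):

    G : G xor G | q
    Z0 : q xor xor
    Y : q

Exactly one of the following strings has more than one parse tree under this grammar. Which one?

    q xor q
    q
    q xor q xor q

q xor q: 1 tree
q: 1 tree
q xor q xor q: 2 trees

q xor q xor q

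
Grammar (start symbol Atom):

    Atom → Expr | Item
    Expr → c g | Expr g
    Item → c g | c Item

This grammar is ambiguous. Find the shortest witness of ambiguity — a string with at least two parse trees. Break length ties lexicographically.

length 2: c g has 2 parse trees

Two derivations of c g:
  Atom ⇒ Expr ⇒ c g
  Atom ⇒ Item ⇒ c g

c g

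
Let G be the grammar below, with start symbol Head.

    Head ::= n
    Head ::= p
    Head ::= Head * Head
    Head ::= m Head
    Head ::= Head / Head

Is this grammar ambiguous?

Witness: m n * n

Derivation 1: Head ⇒ Head * Head ⇒ m Head * Head ⇒ m n * Head ⇒ m n * n
Derivation 2: Head ⇒ m Head ⇒ m Head * Head ⇒ m n * Head ⇒ m n * n

Two distinct leftmost derivations for the same string.

Ambiguous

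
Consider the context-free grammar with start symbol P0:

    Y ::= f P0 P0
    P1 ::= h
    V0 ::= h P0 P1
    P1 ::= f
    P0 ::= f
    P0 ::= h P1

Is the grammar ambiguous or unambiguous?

Only P0, P1 are reachable from P0; ignoring the rest: Each reachable nonterminal has at most one production per leading terminal, and all productions are right-linear; the derivation is determined token-by-token.

Unambiguous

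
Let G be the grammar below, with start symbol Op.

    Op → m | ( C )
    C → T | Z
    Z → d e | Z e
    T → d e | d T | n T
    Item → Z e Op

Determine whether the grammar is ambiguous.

Ambiguous

Witness: ( d e )

Derivation 1: Op ⇒ ( C ) ⇒ ( T ) ⇒ ( d e )
Derivation 2: Op ⇒ ( C ) ⇒ ( Z ) ⇒ ( d e )

Two distinct leftmost derivations for the same string.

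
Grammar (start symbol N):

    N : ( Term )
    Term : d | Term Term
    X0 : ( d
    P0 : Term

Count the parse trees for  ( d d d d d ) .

Parse trees for ( d d d d d ) (showing first 6 of 14):
  [N ( [Term [Term d] [Term [Term d] [Term [Term d] [Term [Term d] [Term d]]]]] )]
  [N ( [Term [Term d] [Term [Term d] [Term [Term [Term d] [Term d]] [Term d]]]] )]
  [N ( [Term [Term d] [Term [Term [Term d] [Term d]] [Term [Term d] [Term d]]]] )]
  [N ( [Term [Term d] [Term [Term [Term d] [Term [Term d] [Term d]]] [Term d]]] )]
  [N ( [Term [Term d] [Term [Term [Term [Term d] [Term d]] [Term d]] [Term d]]] )]
  [N ( [Term [Term [Term d] [Term d]] [Term [Term d] [Term [Term d] [Term d]]]] )]

14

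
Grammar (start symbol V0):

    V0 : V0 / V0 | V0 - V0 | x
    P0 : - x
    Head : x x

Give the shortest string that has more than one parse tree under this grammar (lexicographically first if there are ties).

length 1: no string has ≥2 trees
length 3: no string has ≥2 trees
length 5: x - x - x has 2 parse trees

Two derivations of x - x - x:
  V0 ⇒ V0 - V0 ⇒ V0 - V0 - V0 ⇒ x - V0 - V0 ⇒ x - x - V0 ⇒ x - x - x
  V0 ⇒ V0 - V0 ⇒ x - V0 ⇒ x - V0 - V0 ⇒ x - x - V0 ⇒ x - x - x

x - x - x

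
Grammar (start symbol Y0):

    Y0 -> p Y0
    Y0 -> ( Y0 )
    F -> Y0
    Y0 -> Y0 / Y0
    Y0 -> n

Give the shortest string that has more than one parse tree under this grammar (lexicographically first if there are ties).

length 1: no string has ≥2 trees
length 2: no string has ≥2 trees
length 3: no string has ≥2 trees
length 4: p n / n has 2 parse trees

Two derivations of p n / n:
  Y0 ⇒ p Y0 ⇒ p Y0 / Y0 ⇒ p n / Y0 ⇒ p n / n
  Y0 ⇒ Y0 / Y0 ⇒ p Y0 / Y0 ⇒ p n / Y0 ⇒ p n / n

p n / n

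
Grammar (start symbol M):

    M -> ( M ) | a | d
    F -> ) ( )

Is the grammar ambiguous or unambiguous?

Only M is reachable from M; ignoring the rest: Each string is a nest of matched brackets around a single atom. An opening bracket forces the recursive rule; an atom forces the base rule.

Unambiguous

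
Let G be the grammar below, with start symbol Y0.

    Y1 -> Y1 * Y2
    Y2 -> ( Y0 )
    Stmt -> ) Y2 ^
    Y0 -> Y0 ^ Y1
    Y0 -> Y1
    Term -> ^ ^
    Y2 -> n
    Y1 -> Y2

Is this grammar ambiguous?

(Stmt, Term are unreachable from Y0, so their rules don't affect L(Y0).) Y0 → Y0 ^ Y1 | Y1  ;  Y1 → Y1 * Y2 | Y2  — a left-associative chain with Y2 at the bottom. Each string factors uniquely by precedence.

Unambiguous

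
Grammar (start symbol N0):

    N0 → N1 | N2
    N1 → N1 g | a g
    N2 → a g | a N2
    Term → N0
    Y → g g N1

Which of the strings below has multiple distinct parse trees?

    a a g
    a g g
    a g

a a g: 1 tree
a g g: 1 tree
a g: 2 trees

a g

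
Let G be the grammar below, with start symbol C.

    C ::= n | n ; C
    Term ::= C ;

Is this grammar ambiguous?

Unambiguous

Only C is reachable from C; ignoring the rest: The reachable grammar is A → atom sep A | atom. Each atom is followed by either the separator (recurse) or end-of-string (stop) — no choice point.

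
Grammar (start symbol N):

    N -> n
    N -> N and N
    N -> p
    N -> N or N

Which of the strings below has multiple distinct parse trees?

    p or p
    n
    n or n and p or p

n or n and p or p

p or p: 1 tree
n: 1 tree
n or n and p or p: 5 trees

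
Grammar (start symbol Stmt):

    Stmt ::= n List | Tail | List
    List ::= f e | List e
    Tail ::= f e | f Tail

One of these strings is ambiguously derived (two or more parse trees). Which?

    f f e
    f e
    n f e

f f e: 1 tree
f e: 2 trees
n f e: 1 tree

f e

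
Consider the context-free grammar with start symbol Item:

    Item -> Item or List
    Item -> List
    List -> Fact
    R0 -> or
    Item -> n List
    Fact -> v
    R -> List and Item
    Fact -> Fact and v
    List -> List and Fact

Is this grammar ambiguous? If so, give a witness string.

Witness: v and v

Derivation 1: Item ⇒ List ⇒ Fact ⇒ Fact and v ⇒ v and v
Derivation 2: Item ⇒ List ⇒ List and Fact ⇒ Fact and Fact ⇒ v and Fact ⇒ v and v

Two distinct leftmost derivations for the same string.

Ambiguous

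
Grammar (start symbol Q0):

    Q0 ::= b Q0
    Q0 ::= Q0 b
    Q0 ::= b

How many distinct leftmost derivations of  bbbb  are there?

Parse trees for bbbb:
  [Q0 b [Q0 b [Q0 b [Q0 b]]]]
  [Q0 b [Q0 b [Q0 [Q0 b] b]]]
  [Q0 b [Q0 [Q0 b [Q0 b]] b]]
  [Q0 b [Q0 [Q0 [Q0 b] b] b]]
  [Q0 [Q0 b [Q0 b [Q0 b]]] b]
  [Q0 [Q0 b [Q0 [Q0 b] b]] b]
  [Q0 [Q0 [Q0 b [Q0 b]] b] b]
  [Q0 [Q0 [Q0 [Q0 b] b] b] b]

8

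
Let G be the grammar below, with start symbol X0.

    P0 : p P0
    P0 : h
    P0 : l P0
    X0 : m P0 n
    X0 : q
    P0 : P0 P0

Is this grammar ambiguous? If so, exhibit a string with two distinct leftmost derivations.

Witness: m h h h n

Derivation 1: X0 ⇒ m P0 n ⇒ m P0 P0 n ⇒ m h P0 n ⇒ m h P0 P0 n ⇒ m h h P0 n ⇒ m h h h n
Derivation 2: X0 ⇒ m P0 n ⇒ m P0 P0 n ⇒ m P0 P0 P0 n ⇒ m h P0 P0 n ⇒ m h h P0 n ⇒ m h h h n

Two distinct leftmost derivations for the same string.

Ambiguous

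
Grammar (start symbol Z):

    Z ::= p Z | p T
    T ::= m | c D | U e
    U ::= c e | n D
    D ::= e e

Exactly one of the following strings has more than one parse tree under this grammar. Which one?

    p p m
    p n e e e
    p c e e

p c e e

p p m: 1 tree
p n e e e: 1 tree
p c e e: 2 trees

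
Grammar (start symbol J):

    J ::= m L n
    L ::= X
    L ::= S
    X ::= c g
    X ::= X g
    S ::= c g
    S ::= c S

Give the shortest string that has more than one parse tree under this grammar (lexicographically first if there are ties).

length 4: m c g n has 2 parse trees

Two derivations of m c g n:
  J ⇒ m L n ⇒ m X n ⇒ m c g n
  J ⇒ m L n ⇒ m S n ⇒ m c g n

m c g n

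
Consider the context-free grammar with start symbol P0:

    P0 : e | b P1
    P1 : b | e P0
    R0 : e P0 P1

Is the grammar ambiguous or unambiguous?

Only P0, P1 are reachable from P0; ignoring the rest: Restricted to the reachable nonterminals, every rule has the form A → t or A → t B, and no two rules for the same A share a first terminal. The grammar encodes a DFA — one run per string.

Unambiguous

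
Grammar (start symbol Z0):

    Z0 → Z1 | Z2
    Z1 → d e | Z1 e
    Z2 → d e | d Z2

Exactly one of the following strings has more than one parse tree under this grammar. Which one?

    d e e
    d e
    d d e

d e e: 1 tree
d e: 2 trees
d d e: 1 tree

d e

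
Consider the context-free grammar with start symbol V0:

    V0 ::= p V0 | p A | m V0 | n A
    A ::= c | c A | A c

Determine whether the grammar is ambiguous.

Witness: n c c

Derivation 1: V0 ⇒ n A ⇒ n c A ⇒ n c c
Derivation 2: V0 ⇒ n A ⇒ n A c ⇒ n c c

Two distinct leftmost derivations for the same string.

Ambiguous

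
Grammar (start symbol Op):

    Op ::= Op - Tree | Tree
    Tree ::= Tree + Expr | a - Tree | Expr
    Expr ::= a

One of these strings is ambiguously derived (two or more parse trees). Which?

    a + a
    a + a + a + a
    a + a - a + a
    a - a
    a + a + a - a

a - a

a + a: 1 tree
a + a + a + a: 1 tree
a + a - a + a: 1 tree
a - a: 2 trees
a + a + a - a: 1 tree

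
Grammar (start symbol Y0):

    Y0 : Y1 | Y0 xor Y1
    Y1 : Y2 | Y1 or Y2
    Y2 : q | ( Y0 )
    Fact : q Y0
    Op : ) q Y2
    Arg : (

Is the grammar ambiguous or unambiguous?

Only Y0, Y1, Y2 are reachable from Y0; ignoring the rest: The grammar is stratified — Y0 handles 'xor' (left-recursive), Y1 handles 'or', Y2 atoms. Each operator has a fixed associativity and precedence level, so every string has one parse.

Unambiguous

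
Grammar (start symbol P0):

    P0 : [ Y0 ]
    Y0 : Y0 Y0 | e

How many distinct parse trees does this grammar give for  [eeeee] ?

14

Parse trees for [eeeee] (showing first 6 of 14):
  [P0 [ [Y0 [Y0 e] [Y0 [Y0 e] [Y0 [Y0 e] [Y0 [Y0 e] [Y0 e]]]]] ]]
  [P0 [ [Y0 [Y0 e] [Y0 [Y0 e] [Y0 [Y0 [Y0 e] [Y0 e]] [Y0 e]]]] ]]
  [P0 [ [Y0 [Y0 e] [Y0 [Y0 [Y0 e] [Y0 e]] [Y0 [Y0 e] [Y0 e]]]] ]]
  [P0 [ [Y0 [Y0 e] [Y0 [Y0 [Y0 e] [Y0 [Y0 e] [Y0 e]]] [Y0 e]]] ]]
  [P0 [ [Y0 [Y0 e] [Y0 [Y0 [Y0 [Y0 e] [Y0 e]] [Y0 e]] [Y0 e]]] ]]
  [P0 [ [Y0 [Y0 [Y0 e] [Y0 e]] [Y0 [Y0 e] [Y0 [Y0 e] [Y0 e]]]] ]]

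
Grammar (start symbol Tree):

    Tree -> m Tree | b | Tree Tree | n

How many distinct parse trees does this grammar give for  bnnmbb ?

Parse trees for bnnmbb (showing first 6 of 19):
  [Tree [Tree b] [Tree [Tree n] [Tree [Tree n] [Tree m [Tree [Tree b] [Tree b]]]]]]
  [Tree [Tree b] [Tree [Tree n] [Tree [Tree n] [Tree [Tree m [Tree b]] [Tree b]]]]]
  [Tree [Tree b] [Tree [Tree n] [Tree [Tree [Tree n] [Tree m [Tree b]]] [Tree b]]]]
  [Tree [Tree b] [Tree [Tree [Tree n] [Tree n]] [Tree m [Tree [Tree b] [Tree b]]]]]
  [Tree [Tree b] [Tree [Tree [Tree n] [Tree n]] [Tree [Tree m [Tree b]] [Tree b]]]]
  [Tree [Tree b] [Tree [Tree [Tree n] [Tree [Tree n] [Tree m [Tree b]]]] [Tree b]]]

19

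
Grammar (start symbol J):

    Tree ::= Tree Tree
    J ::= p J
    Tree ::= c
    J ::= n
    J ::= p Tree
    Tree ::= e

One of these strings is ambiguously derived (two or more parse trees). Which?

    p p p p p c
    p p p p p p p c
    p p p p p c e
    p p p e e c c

p p p e e c c

p p p p p c: 1 tree
p p p p p p p c: 1 tree
p p p p p c e: 1 tree
p p p e e c c: 5 trees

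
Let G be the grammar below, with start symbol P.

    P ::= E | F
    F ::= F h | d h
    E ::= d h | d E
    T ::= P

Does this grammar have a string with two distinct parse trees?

Ambiguous

Witness: d h

Derivation 1: P ⇒ E ⇒ d h
Derivation 2: P ⇒ F ⇒ d h

Two distinct leftmost derivations for the same string.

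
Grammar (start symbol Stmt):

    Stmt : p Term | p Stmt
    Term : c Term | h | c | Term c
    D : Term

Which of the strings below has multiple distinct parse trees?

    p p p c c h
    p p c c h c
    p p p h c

p p c c h c

p p p c c h: 1 tree
p p c c h c: 3 trees
p p p h c: 1 tree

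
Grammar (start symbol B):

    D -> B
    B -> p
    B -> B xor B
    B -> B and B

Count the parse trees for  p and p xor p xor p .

5

Parse trees for p and p xor p xor p:
  [B [B [B p] and [B p]] xor [B [B p] xor [B p]]]
  [B [B [B [B p] and [B p]] xor [B p]] xor [B p]]
  [B [B [B p] and [B [B p] xor [B p]]] xor [B p]]
  [B [B p] and [B [B p] xor [B [B p] xor [B p]]]]
  [B [B p] and [B [B [B p] xor [B p]] xor [B p]]]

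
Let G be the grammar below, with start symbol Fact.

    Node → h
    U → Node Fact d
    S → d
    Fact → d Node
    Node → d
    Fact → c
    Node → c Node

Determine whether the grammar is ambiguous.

Only Fact, Node are reachable from Fact; ignoring the rest: Each reachable nonterminal has at most one production per leading terminal, and all productions are right-linear; the derivation is determined token-by-token.

Unambiguous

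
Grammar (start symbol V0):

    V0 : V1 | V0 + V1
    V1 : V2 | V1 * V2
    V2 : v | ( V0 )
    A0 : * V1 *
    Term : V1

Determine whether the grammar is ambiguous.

Only V0, V1, V2 are reachable from V0; ignoring the rest: This is a standard precedence ladder (V0 over V1 over V2), with each level left-recursive on its own operator ('+' at V0, '*' at V1). That structure is LR(1), hence unambiguous.

Unambiguous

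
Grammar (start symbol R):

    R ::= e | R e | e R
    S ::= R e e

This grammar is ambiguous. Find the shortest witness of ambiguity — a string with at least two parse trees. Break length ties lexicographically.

e e

length 1: no string has ≥2 trees
length 2: e e has 2 parse trees

Two derivations of e e:
  R ⇒ R e ⇒ e e
  R ⇒ e R ⇒ e e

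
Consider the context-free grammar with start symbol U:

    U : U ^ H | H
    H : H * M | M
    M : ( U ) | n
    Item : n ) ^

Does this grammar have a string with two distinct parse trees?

Unambiguous

(Item is unreachable from U, so its rules don't affect L(U).) This is a standard precedence ladder (U over H over M), with each level left-recursive on its own operator ('^' at U, '*' at H). That structure is LR(1), hence unambiguous.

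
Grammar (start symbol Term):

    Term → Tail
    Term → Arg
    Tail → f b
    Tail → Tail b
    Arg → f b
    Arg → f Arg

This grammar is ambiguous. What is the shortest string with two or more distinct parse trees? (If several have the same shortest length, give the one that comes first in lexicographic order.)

f b

length 2: f b has 2 parse trees

Two derivations of f b:
  Term ⇒ Tail ⇒ f b
  Term ⇒ Arg ⇒ f b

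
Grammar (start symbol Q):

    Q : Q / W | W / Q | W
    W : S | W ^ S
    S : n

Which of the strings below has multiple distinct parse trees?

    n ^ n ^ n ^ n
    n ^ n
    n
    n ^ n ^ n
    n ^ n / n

n ^ n ^ n ^ n: 1 tree
n ^ n: 1 tree
n: 1 tree
n ^ n ^ n: 1 tree
n ^ n / n: 2 trees

n ^ n / n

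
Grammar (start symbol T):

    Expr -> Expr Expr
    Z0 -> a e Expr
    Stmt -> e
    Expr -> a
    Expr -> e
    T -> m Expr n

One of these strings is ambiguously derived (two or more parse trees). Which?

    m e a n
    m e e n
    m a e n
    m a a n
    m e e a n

m e e a n

m e a n: 1 tree
m e e n: 1 tree
m a e n: 1 tree
m a a n: 1 tree
m e e a n: 2 trees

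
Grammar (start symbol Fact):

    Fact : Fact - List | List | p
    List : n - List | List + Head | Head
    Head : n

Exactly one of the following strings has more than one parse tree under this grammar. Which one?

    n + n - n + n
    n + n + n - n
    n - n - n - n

n - n - n - n

n + n - n + n: 1 tree
n + n + n - n: 1 tree
n - n - n - n: 8 trees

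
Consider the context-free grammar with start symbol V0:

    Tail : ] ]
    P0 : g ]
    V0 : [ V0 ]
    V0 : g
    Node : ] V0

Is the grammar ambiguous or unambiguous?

(P0, Tail, Node are unreachable from V0, so their rules don't affect L(V0).) L(V0) is { openⁿ atom closeⁿ : n ≥ 0 }. The bracket depth fixes n, and the derivation is forced at every step.

Unambiguous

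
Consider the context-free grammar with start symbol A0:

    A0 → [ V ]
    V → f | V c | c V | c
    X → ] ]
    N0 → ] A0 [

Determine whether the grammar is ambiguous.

Witness: [ c c ]

Derivation 1: A0 ⇒ [ V ] ⇒ [ V c ] ⇒ [ c c ]
Derivation 2: A0 ⇒ [ V ] ⇒ [ c V ] ⇒ [ c c ]

Two distinct leftmost derivations for the same string.

Ambiguous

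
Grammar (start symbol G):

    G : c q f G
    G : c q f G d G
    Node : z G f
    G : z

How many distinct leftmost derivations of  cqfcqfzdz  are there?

Parse trees for cqfcqfzdz:
  [G c q f [G c q f [G z] d [G z]]]
  [G c q f [G c q f [G z]] d [G z]]

2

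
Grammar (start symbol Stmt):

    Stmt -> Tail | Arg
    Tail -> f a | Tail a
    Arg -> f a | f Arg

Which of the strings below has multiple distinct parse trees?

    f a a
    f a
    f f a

f a a: 1 tree
f a: 2 trees
f f a: 1 tree

f a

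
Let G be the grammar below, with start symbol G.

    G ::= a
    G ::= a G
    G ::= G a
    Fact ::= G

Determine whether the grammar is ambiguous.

Ambiguous

Witness: a a

Derivation 1: G ⇒ a G ⇒ a a
Derivation 2: G ⇒ G a ⇒ a a

Two distinct leftmost derivations for the same string.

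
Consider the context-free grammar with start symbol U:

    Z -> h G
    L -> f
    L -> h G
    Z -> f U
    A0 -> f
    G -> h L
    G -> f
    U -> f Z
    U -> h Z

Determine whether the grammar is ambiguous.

Only U, Z, G, L are reachable from U; ignoring the rest: Restricted to the reachable nonterminals, every rule has the form A → t or A → t B, and no two rules for the same A share a first terminal. The grammar encodes a DFA — one run per string.

Unambiguous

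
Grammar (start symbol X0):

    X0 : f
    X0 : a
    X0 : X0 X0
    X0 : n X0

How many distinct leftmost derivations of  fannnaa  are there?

Parse trees for fannnaa (showing first 6 of 11):
  [X0 [X0 f] [X0 [X0 a] [X0 [X0 n [X0 n [X0 n [X0 a]]]] [X0 a]]]]
  [X0 [X0 f] [X0 [X0 a] [X0 n [X0 [X0 n [X0 n [X0 a]]] [X0 a]]]]]
  [X0 [X0 f] [X0 [X0 a] [X0 n [X0 n [X0 [X0 n [X0 a]] [X0 a]]]]]]
  [X0 [X0 f] [X0 [X0 a] [X0 n [X0 n [X0 n [X0 [X0 a] [X0 a]]]]]]]
  [X0 [X0 f] [X0 [X0 [X0 a] [X0 n [X0 n [X0 n [X0 a]]]]] [X0 a]]]
  [X0 [X0 [X0 f] [X0 a]] [X0 [X0 n [X0 n [X0 n [X0 a]]]] [X0 a]]]

11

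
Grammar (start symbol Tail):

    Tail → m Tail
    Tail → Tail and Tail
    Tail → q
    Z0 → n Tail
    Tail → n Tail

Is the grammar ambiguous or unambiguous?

Ambiguous

Witness: m q and q

Derivation 1: Tail ⇒ m Tail ⇒ m Tail and Tail ⇒ m q and Tail ⇒ m q and q
Derivation 2: Tail ⇒ Tail and Tail ⇒ m Tail and Tail ⇒ m q and Tail ⇒ m q and q

Two distinct leftmost derivations for the same string.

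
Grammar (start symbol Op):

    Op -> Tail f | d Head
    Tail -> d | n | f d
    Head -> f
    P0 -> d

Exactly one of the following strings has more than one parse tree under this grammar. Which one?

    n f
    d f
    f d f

d f

n f: 1 tree
d f: 2 trees
f d f: 1 tree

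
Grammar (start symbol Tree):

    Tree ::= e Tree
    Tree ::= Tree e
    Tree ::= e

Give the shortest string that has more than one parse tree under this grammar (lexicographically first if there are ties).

length 1: no string has ≥2 trees
length 2: e e has 2 parse trees

Two derivations of e e:
  Tree ⇒ e Tree ⇒ e e
  Tree ⇒ Tree e ⇒ e e

e e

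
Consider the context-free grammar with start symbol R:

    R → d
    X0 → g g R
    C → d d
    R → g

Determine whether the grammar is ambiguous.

Only R is reachable from R; ignoring the rest: Each reachable nonterminal has at most one production per leading terminal, and all productions are right-linear; the derivation is determined token-by-token.

Unambiguous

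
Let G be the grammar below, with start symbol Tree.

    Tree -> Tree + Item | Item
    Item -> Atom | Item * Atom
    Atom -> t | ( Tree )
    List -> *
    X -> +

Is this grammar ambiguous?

Unambiguous

Only Tree, Item, Atom are reachable from Tree; ignoring the rest: The grammar is stratified — Tree handles '+' (left-recursive), Item handles '*', Atom atoms. Each operator has a fixed associativity and precedence level, so every string has one parse.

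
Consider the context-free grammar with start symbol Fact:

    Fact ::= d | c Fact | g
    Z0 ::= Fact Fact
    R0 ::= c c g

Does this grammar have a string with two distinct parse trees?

(Z0, R0 are unreachable from Fact, so their rules don't affect L(Fact).) Restricted to the reachable nonterminals, every rule has the form A → t or A → t B, and no two rules for the same A share a first terminal. The grammar encodes a DFA — one run per string.

Unambiguous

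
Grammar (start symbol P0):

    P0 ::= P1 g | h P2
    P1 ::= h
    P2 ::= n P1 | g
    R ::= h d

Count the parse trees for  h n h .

Parse trees for h n h:
  [P0 h [P2 n [P1 h]]]

1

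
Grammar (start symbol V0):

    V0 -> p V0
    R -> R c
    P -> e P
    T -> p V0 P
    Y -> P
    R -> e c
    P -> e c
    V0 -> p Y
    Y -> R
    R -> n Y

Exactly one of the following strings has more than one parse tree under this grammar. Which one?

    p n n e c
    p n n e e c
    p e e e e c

p n n e c: 2 trees
p n n e e c: 1 tree
p e e e e c: 1 tree

p n n e c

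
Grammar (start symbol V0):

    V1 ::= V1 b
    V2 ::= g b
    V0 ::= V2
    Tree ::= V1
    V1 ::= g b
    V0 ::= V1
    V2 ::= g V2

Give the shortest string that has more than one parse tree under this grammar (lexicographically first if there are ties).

g b

length 2: g b has 2 parse trees

Two derivations of g b:
  V0 ⇒ V2 ⇒ g b
  V0 ⇒ V1 ⇒ g b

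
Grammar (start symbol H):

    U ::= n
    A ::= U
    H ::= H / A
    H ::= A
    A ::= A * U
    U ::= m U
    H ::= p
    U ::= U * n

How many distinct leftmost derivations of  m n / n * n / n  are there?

Parse trees for m n / n * n / n:
  [H [H [H [A [U m [U n]]]] / [A [U [U n] * n]]] / [A [U n]]]
  [H [H [H [A [U m [U n]]]] / [A [A [U n]] * [U n]]] / [A [U n]]]

2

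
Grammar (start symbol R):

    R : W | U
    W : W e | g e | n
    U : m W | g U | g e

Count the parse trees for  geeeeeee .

Parse trees for geeeeeee:
  [R [W [W [W [W [W [W [W g e] e] e] e] e] e] e]]

1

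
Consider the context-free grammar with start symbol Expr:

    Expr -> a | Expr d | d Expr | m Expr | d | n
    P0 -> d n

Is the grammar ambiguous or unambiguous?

Ambiguous

Witness: d d

Derivation 1: Expr ⇒ Expr d ⇒ d d
Derivation 2: Expr ⇒ d Expr ⇒ d d

Two distinct leftmost derivations for the same string.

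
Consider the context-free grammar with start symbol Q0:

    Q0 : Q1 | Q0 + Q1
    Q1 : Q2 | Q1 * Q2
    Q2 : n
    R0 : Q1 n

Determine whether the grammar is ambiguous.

Unambiguous

(R0 is unreachable from Q0, so its rules don't affect L(Q0).) Q0 → Q0 + Q1 | Q1  ;  Q1 → Q1 * Q2 | Q2  — a left-associative chain with Q2 at the bottom. Each string factors uniquely by precedence.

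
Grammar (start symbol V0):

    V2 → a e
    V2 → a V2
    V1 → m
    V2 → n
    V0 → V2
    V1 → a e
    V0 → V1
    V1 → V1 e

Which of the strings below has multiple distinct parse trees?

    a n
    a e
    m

a n: 1 tree
a e: 2 trees
m: 1 tree

a e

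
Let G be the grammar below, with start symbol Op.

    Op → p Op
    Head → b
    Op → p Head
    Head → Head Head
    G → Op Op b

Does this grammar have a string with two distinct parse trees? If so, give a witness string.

Ambiguous

Witness: p b b b

Derivation 1: Op ⇒ p Head ⇒ p Head Head ⇒ p b Head ⇒ p b Head Head ⇒ p b b Head ⇒ p b b b
Derivation 2: Op ⇒ p Head ⇒ p Head Head ⇒ p Head Head Head ⇒ p b Head Head ⇒ p b b Head ⇒ p b b b

Two distinct leftmost derivations for the same string.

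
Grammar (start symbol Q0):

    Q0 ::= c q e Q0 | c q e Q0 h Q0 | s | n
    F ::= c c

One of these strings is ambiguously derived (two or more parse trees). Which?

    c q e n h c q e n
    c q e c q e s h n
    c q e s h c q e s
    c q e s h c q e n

c q e c q e s h n

c q e n h c q e n: 1 tree
c q e c q e s h n: 2 trees
c q e s h c q e s: 1 tree
c q e s h c q e n: 1 tree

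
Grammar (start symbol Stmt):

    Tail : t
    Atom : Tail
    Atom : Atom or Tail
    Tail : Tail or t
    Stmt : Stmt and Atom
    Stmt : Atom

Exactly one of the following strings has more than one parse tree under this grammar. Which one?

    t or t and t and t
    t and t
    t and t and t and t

t or t and t and t: 2 trees
t and t: 1 tree
t and t and t and t: 1 tree

t or t and t and t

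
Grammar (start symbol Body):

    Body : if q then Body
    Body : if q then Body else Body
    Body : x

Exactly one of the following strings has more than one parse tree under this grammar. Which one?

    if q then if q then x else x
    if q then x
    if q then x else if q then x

if q then if q then x else x: 2 trees
if q then x: 1 tree
if q then x else if q then x: 1 tree

if q then if q then x else x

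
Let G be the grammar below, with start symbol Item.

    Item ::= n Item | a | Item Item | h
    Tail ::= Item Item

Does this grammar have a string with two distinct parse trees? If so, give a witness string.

Ambiguous

Witness: a a a

Derivation 1: Item ⇒ Item Item ⇒ a Item ⇒ a Item Item ⇒ a a Item ⇒ a a a
Derivation 2: Item ⇒ Item Item ⇒ Item Item Item ⇒ a Item Item ⇒ a a Item ⇒ a a a

Two distinct leftmost derivations for the same string.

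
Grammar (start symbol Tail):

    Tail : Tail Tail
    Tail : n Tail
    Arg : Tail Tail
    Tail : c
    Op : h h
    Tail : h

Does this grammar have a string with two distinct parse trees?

Witness: c c c

Derivation 1: Tail ⇒ Tail Tail ⇒ Tail Tail Tail ⇒ c Tail Tail ⇒ c c Tail ⇒ c c c
Derivation 2: Tail ⇒ Tail Tail ⇒ c Tail ⇒ c Tail Tail ⇒ c c Tail ⇒ c c c

Two distinct leftmost derivations for the same string.

Ambiguous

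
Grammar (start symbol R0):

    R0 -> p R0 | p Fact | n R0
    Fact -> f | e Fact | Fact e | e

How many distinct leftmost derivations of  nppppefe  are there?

Parse trees for nppppefe:
  [R0 n [R0 p [R0 p [R0 p [R0 p [Fact e [Fact [Fact f] e]]]]]]]
  [R0 n [R0 p [R0 p [R0 p [R0 p [Fact [Fact e [Fact f]] e]]]]]]

2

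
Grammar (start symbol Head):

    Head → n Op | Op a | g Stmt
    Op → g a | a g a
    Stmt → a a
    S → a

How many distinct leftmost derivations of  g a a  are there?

2

Parse trees for g a a:
  [Head [Op g a] a]
  [Head g [Stmt a a]]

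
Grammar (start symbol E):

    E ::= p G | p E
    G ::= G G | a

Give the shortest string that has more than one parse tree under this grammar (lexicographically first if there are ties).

p a a a

length 2: no string has ≥2 trees
length 3: no string has ≥2 trees
length 4: p a a a has 2 parse trees

Two derivations of p a a a:
  E ⇒ p G ⇒ p G G ⇒ p G G G ⇒ p a G G ⇒ p a a G ⇒ p a a a
  E ⇒ p G ⇒ p G G ⇒ p a G ⇒ p a G G ⇒ p a a G ⇒ p a a a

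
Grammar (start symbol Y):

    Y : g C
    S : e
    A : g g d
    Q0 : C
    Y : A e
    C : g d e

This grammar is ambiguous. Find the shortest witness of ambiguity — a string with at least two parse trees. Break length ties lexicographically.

g g d e

length 4: g g d e has 2 parse trees

Two derivations of g g d e:
  Y ⇒ g C ⇒ g g d e
  Y ⇒ A e ⇒ g g d e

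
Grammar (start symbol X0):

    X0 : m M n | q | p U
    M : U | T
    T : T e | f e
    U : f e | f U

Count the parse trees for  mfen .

2

Parse trees for mfen:
  [X0 m [M [U f e]] n]
  [X0 m [M [T f e]] n]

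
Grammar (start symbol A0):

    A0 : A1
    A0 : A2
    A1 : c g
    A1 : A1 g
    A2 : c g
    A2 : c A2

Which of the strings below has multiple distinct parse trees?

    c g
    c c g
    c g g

c g: 2 trees
c c g: 1 tree
c g g: 1 tree

c g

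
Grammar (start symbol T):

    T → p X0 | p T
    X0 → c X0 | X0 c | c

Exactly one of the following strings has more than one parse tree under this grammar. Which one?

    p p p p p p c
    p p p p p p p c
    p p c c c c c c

p p p p p p c: 1 tree
p p p p p p p c: 1 tree
p p c c c c c c: 32 trees

p p c c c c c c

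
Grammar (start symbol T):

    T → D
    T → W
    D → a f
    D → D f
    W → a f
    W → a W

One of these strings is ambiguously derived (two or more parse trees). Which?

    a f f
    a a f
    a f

a f

a f f: 1 tree
a a f: 1 tree
a f: 2 trees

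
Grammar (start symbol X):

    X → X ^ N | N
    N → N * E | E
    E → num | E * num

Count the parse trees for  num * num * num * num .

Parse trees for num * num * num * num:
  [X [N [N [E num]] * [E [E [E num] * num] * num]]]
  [X [N [N [N [E num]] * [E num]] * [E [E num] * num]]]
  [X [N [N [E [E num] * num]] * [E [E num] * num]]]
  [X [N [N [N [E num]] * [E [E num] * num]] * [E num]]]
  [X [N [N [N [N [E num]] * [E num]] * [E num]] * [E num]]]
  [X [N [N [N [E [E num] * num]] * [E num]] * [E num]]]
  [X [N [N [E [E [E num] * num] * num]] * [E num]]]
  [X [N [E [E [E [E num] * num] * num] * num]]]

8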